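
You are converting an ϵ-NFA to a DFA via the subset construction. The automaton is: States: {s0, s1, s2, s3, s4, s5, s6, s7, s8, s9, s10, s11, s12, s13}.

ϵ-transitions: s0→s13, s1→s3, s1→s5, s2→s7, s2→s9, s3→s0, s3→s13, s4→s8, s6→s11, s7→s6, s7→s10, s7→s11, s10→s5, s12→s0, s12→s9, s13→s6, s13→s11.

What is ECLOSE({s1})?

Start with {s1}.
From s1 via ϵ: add s3, s5.
From s3 via ϵ: add s0, s13.
From s13 via ϵ: add s6, s11.
No new states can be added; the closed set is {s0, s1, s3, s5, s6, s11, s13}.

{s0, s1, s3, s5, s6, s11, s13}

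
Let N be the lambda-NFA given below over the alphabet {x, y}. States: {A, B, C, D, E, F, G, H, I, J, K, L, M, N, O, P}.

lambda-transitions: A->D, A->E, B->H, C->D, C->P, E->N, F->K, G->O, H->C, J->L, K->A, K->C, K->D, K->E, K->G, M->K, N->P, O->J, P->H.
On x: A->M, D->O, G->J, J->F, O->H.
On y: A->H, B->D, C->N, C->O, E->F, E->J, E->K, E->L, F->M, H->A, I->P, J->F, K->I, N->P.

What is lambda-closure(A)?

Start with {A}.
From A via lambda: add D, E.
From E via lambda: add N.
From N via lambda: add P.
From P via lambda: add H.
From H via lambda: add C.
No new states can be added; the closed set is {A, C, D, E, H, N, P}.

{A, C, D, E, H, N, P}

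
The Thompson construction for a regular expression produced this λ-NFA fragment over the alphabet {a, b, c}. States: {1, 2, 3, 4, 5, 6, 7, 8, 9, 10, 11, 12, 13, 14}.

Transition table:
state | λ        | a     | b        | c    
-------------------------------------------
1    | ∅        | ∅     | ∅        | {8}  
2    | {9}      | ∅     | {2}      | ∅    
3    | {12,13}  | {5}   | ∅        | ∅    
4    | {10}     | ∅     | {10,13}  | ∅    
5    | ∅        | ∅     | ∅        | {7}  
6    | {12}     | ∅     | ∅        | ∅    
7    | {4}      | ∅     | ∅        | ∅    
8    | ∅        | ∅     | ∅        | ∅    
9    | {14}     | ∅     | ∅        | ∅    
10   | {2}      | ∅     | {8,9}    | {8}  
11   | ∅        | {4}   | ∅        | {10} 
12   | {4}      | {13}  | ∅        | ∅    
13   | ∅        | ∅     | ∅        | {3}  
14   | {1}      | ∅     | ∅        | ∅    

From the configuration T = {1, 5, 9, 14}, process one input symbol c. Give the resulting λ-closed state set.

1 on c → {8}.
5 on c → {7}.
No c-transition from 9, 14.
Union after reading c: {7, 8}.
Now take the λ-closure:
From 7 via λ: add 4.
From 4 via λ: add 10.
From 10 via λ: add 2.
From 2 via λ: add 9.
From 9 via λ: add 14.
From 14 via λ: add 1.
No new states can be added; the closed set is {1, 2, 4, 7, 8, 9, 10, 14}.

{1, 2, 4, 7, 8, 9, 10, 14}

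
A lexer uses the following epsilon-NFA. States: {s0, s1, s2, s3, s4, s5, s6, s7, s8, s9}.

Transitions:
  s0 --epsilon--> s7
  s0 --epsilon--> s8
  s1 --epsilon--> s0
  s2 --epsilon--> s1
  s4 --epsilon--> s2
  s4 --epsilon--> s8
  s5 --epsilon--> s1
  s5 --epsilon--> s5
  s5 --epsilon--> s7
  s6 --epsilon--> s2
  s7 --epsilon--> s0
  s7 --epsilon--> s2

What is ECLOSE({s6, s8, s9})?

Start with {s6, s8, s9}.
From s6 via epsilon: add s2.
From s2 via epsilon: add s1.
From s1 via epsilon: add s0.
From s0 via epsilon: add s7.
No new states can be added; the closed set is {s0, s1, s2, s6, s7, s8, s9}.

{s0, s1, s2, s6, s7, s8, s9}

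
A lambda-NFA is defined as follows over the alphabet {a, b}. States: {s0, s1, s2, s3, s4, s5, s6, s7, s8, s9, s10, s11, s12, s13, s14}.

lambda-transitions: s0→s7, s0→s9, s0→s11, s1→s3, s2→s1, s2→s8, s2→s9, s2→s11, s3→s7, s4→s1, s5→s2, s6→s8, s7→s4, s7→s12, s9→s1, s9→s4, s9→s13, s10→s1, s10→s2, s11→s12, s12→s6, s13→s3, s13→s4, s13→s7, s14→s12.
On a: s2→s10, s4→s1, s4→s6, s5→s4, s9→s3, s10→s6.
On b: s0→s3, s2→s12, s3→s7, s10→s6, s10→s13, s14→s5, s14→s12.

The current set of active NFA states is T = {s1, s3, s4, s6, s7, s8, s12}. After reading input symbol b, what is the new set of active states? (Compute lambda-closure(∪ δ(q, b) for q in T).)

{s1, s3, s4, s6, s7, s8, s12}

s3 on b → {s7}.
No b-transition from s1, s4, s6, s7, s8, s12.
Union after reading b: {s7}.
Now take the lambda-closure:
From s7 via lambda: add s4, s12.
From s4 via lambda: add s1.
From s12 via lambda: add s6.
From s1 via lambda: add s3.
From s6 via lambda: add s8.
No new states can be added; the closed set is {s1, s3, s4, s6, s7, s8, s12}.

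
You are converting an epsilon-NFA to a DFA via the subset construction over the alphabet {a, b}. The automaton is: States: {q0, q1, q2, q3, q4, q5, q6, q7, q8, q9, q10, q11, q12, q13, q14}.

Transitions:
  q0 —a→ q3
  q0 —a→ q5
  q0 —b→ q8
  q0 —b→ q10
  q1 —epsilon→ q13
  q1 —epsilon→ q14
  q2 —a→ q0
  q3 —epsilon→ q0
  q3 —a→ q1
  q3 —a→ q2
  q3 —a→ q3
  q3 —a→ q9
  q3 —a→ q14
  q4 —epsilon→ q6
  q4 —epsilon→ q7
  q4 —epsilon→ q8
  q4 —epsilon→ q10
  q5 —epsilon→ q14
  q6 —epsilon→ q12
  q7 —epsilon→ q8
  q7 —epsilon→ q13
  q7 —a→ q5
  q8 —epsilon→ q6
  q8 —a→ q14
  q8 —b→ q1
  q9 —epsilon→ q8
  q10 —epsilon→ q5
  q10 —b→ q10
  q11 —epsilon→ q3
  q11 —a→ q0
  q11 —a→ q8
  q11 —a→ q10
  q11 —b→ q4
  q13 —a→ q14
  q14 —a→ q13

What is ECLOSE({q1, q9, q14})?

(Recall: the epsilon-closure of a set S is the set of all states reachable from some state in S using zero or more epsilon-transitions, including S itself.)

{q1, q6, q8, q9, q12, q13, q14}

Start with {q1, q9, q14}.
From q1 via epsilon: add q13.
From q9 via epsilon: add q8.
From q8 via epsilon: add q6.
From q6 via epsilon: add q12.
No new states can be added; the closed set is {q1, q6, q8, q9, q12, q13, q14}.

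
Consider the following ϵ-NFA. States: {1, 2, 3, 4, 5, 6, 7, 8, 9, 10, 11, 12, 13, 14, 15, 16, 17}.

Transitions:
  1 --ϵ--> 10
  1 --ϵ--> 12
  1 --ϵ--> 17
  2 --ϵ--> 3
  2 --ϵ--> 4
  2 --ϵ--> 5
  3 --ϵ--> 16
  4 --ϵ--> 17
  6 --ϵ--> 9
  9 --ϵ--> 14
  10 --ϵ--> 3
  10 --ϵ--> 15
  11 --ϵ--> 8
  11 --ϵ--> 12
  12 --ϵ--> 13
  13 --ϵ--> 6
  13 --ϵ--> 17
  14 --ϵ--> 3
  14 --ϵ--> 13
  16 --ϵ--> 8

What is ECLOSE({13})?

Start with {13}.
From 13 via ϵ: add 6, 17.
From 6 via ϵ: add 9.
From 9 via ϵ: add 14.
From 14 via ϵ: add 3.
From 3 via ϵ: add 16.
From 16 via ϵ: add 8.
No new states can be added; the closed set is {3, 6, 8, 9, 13, 14, 16, 17}.

{3, 6, 8, 9, 13, 14, 16, 17}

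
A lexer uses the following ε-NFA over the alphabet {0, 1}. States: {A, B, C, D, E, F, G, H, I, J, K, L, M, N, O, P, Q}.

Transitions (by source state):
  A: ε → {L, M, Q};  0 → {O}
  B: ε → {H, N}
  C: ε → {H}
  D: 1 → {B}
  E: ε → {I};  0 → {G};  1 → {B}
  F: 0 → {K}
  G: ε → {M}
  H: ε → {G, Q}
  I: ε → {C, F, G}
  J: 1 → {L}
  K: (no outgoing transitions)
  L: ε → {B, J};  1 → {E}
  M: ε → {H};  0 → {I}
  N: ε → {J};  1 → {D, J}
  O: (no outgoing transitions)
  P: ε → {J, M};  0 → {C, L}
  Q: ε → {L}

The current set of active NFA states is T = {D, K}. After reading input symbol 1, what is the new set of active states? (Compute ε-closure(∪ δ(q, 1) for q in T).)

D on 1 → {B}.
No 1-transition from K.
Union after reading 1: {B}.
Now take the ε-closure:
From B via ε: add H, N.
From H via ε: add G, Q.
From N via ε: add J.
From G via ε: add M.
From Q via ε: add L.
No new states can be added; the closed set is {B, G, H, J, L, M, N, Q}.

{B, G, H, J, L, M, N, Q}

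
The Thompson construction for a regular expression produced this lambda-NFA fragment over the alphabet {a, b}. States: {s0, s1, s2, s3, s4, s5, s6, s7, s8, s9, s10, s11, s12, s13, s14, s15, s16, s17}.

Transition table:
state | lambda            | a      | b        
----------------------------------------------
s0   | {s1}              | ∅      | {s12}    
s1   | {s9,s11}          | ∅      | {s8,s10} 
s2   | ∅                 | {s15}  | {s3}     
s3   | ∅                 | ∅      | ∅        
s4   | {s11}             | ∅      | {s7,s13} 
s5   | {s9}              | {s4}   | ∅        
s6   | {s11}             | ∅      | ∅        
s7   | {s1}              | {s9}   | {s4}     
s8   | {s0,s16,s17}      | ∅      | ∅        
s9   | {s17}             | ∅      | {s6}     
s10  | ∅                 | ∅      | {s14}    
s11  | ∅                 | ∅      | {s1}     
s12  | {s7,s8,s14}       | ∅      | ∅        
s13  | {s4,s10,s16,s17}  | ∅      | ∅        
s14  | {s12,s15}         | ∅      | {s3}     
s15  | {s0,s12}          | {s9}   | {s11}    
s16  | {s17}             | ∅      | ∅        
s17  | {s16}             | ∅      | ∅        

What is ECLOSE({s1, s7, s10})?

{s1, s7, s9, s10, s11, s16, s17}

Start with {s1, s7, s10}.
From s1 via lambda: add s9, s11.
From s9 via lambda: add s17.
From s17 via lambda: add s16.
No new states can be added; the closed set is {s1, s7, s9, s10, s11, s16, s17}.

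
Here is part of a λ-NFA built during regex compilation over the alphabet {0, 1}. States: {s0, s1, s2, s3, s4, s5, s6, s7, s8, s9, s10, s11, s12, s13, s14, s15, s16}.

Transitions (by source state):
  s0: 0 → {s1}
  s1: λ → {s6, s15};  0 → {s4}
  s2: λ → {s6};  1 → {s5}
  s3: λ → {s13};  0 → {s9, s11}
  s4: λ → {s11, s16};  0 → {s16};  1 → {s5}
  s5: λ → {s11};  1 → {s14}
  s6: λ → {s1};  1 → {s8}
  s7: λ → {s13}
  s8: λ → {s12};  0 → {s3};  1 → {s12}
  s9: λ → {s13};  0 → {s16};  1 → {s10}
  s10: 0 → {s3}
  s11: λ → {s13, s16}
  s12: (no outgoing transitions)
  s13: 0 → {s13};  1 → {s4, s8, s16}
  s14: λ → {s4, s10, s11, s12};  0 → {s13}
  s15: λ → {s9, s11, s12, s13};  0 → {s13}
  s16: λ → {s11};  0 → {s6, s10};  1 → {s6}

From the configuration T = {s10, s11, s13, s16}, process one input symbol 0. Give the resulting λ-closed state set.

s10 on 0 → {s3}.
s13 on 0 → {s13}.
s16 on 0 → {s6, s10}.
No 0-transition from s11.
Union after reading 0: {s3, s6, s10, s13}.
Now take the λ-closure:
From s6 via λ: add s1.
From s1 via λ: add s15.
From s15 via λ: add s9, s11, s12.
From s11 via λ: add s16.
No new states can be added; the closed set is {s1, s3, s6, s9, s10, s11, s12, s13, s15, s16}.

{s1, s3, s6, s9, s10, s11, s12, s13, s15, s16}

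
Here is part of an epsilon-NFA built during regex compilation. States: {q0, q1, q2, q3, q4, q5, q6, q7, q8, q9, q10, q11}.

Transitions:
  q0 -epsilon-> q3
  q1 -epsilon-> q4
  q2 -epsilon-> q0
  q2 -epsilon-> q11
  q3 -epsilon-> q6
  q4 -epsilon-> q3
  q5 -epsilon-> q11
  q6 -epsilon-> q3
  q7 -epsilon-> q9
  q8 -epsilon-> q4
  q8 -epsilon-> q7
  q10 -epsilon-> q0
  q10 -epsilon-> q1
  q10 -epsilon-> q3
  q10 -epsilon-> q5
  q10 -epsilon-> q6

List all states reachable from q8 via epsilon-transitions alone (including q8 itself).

Start with {q8}.
From q8 via epsilon: add q4, q7.
From q4 via epsilon: add q3.
From q7 via epsilon: add q9.
From q3 via epsilon: add q6.
No new states can be added; the closed set is {q3, q4, q6, q7, q8, q9}.

{q3, q4, q6, q7, q8, q9}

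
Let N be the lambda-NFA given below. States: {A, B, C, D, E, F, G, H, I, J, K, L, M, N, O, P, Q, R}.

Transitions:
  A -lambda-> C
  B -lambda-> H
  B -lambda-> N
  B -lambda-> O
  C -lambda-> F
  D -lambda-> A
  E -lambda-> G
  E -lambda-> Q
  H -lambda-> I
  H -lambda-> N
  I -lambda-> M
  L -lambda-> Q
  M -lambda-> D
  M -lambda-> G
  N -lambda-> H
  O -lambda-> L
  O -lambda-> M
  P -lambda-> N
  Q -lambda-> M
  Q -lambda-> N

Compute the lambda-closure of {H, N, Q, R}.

{A, C, D, F, G, H, I, M, N, Q, R}

Start with {H, N, Q, R}.
From H via lambda: add I.
From Q via lambda: add M.
From M via lambda: add D, G.
From D via lambda: add A.
From A via lambda: add C.
From C via lambda: add F.
No new states can be added; the closed set is {A, C, D, F, G, H, I, M, N, Q, R}.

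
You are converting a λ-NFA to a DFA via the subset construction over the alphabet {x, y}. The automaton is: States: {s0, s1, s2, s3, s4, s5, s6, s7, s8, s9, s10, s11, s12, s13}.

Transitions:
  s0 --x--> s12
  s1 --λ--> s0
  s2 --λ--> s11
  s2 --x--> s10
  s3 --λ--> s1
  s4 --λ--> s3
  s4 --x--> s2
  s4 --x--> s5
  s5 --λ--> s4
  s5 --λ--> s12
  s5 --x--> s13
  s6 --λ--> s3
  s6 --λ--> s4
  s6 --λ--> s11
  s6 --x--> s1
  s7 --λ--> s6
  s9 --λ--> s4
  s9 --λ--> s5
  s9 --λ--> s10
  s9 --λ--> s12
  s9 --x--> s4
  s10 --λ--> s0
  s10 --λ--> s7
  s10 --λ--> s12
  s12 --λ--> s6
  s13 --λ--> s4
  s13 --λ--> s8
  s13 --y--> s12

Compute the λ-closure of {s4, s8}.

Start with {s4, s8}.
From s4 via λ: add s3.
From s3 via λ: add s1.
From s1 via λ: add s0.
No new states can be added; the closed set is {s0, s1, s3, s4, s8}.

{s0, s1, s3, s4, s8}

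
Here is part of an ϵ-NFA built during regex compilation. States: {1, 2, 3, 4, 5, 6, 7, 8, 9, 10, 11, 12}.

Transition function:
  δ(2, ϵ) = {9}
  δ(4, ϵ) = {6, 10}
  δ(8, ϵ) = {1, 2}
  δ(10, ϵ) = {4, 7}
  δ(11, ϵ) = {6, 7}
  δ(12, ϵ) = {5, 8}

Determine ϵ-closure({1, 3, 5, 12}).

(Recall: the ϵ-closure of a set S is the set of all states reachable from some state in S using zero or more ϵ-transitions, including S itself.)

{1, 2, 3, 5, 8, 9, 12}

Start with {1, 3, 5, 12}.
From 12 via ϵ: add 8.
From 8 via ϵ: add 2.
From 2 via ϵ: add 9.
No new states can be added; the closed set is {1, 2, 3, 5, 8, 9, 12}.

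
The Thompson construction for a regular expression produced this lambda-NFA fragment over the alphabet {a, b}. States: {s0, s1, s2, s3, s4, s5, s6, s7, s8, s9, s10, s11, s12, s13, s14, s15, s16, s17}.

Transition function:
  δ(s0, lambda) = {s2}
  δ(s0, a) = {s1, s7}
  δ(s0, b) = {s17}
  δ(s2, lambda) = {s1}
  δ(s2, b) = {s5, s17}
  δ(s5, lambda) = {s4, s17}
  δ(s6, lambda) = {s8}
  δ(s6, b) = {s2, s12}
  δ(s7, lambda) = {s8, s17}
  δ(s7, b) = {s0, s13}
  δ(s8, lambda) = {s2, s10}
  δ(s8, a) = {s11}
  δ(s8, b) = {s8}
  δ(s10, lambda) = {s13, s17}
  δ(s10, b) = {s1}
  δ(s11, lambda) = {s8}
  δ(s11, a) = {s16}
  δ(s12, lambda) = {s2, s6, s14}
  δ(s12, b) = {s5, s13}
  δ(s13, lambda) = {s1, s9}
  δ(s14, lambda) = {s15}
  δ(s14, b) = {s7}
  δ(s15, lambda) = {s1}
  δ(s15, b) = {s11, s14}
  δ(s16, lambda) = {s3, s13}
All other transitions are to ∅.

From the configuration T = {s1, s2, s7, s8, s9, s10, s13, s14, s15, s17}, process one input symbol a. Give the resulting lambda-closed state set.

{s1, s2, s8, s9, s10, s11, s13, s17}

s8 on a → {s11}.
No a-transition from s1, s2, s7, s9, s10, s13, s14, s15, s17.
Union after reading a: {s11}.
Now take the lambda-closure:
From s11 via lambda: add s8.
From s8 via lambda: add s2, s10.
From s2 via lambda: add s1.
From s10 via lambda: add s13, s17.
From s13 via lambda: add s9.
No new states can be added; the closed set is {s1, s2, s8, s9, s10, s11, s13, s17}.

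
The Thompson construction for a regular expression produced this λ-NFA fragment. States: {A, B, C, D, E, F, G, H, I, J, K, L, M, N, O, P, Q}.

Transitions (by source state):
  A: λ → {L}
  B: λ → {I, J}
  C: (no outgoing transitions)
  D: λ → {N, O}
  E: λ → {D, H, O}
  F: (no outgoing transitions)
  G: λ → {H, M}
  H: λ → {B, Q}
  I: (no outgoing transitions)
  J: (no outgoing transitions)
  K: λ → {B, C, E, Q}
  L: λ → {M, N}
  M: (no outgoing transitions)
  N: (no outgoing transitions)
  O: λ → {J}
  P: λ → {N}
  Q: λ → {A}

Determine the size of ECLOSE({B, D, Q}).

10

Start with {B, D, Q}.
From B via λ: add I, J.
From D via λ: add N, O.
From Q via λ: add A.
From A via λ: add L.
From L via λ: add M.
λ-closure = {A, B, D, I, J, L, M, N, O, Q}, which has 10 states.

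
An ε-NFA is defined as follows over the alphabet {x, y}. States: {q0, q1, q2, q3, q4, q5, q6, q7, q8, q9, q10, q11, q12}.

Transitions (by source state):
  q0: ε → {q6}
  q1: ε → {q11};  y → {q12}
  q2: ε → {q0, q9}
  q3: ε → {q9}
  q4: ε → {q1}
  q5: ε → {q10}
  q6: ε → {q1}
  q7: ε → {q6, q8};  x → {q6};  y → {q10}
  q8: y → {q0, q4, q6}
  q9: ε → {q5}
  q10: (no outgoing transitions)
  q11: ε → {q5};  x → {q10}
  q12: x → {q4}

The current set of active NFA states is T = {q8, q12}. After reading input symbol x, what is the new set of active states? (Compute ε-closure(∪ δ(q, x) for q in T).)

{q1, q4, q5, q10, q11}

q12 on x → {q4}.
No x-transition from q8.
Union after reading x: {q4}.
Now take the ε-closure:
From q4 via ε: add q1.
From q1 via ε: add q11.
From q11 via ε: add q5.
From q5 via ε: add q10.
No new states can be added; the closed set is {q1, q4, q5, q10, q11}.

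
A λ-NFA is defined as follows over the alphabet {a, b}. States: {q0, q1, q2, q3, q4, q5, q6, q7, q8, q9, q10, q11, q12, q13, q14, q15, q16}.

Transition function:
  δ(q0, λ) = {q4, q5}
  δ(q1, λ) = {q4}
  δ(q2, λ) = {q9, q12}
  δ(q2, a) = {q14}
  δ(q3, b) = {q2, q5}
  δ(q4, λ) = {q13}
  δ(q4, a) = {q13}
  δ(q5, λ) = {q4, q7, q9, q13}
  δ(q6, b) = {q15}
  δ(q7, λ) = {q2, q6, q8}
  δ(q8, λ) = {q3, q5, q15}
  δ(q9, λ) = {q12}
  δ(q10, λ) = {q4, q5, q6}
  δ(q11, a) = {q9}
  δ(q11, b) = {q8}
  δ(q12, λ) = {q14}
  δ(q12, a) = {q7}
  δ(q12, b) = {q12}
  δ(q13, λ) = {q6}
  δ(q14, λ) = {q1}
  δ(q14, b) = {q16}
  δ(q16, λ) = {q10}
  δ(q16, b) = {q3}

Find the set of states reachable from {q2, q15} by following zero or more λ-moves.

Start with {q2, q15}.
From q2 via λ: add q9, q12.
From q12 via λ: add q14.
From q14 via λ: add q1.
From q1 via λ: add q4.
From q4 via λ: add q13.
From q13 via λ: add q6.
No new states can be added; the closed set is {q1, q2, q4, q6, q9, q12, q13, q14, q15}.

{q1, q2, q4, q6, q9, q12, q13, q14, q15}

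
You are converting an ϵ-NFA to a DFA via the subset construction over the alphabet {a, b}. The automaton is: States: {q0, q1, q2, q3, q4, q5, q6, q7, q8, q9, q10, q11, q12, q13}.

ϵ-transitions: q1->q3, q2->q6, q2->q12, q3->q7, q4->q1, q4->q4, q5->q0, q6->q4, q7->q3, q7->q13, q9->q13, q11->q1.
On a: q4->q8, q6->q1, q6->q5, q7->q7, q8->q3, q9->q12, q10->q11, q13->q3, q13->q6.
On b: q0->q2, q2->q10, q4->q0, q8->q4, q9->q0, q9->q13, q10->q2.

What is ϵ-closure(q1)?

Start with {q1}.
From q1 via ϵ: add q3.
From q3 via ϵ: add q7.
From q7 via ϵ: add q13.
No new states can be added; the closed set is {q1, q3, q7, q13}.

{q1, q3, q7, q13}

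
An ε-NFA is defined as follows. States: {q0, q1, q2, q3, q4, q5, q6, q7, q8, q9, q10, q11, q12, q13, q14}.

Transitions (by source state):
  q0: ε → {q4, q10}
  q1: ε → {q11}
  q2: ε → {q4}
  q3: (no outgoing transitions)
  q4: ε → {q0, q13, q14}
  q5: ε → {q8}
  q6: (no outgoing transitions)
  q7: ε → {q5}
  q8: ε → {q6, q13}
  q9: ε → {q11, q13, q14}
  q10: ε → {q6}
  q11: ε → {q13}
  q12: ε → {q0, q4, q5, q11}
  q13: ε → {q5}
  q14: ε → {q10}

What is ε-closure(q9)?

{q5, q6, q8, q9, q10, q11, q13, q14}

Start with {q9}.
From q9 via ε: add q11, q13, q14.
From q13 via ε: add q5.
From q14 via ε: add q10.
From q5 via ε: add q8.
From q10 via ε: add q6.
No new states can be added; the closed set is {q5, q6, q8, q9, q10, q11, q13, q14}.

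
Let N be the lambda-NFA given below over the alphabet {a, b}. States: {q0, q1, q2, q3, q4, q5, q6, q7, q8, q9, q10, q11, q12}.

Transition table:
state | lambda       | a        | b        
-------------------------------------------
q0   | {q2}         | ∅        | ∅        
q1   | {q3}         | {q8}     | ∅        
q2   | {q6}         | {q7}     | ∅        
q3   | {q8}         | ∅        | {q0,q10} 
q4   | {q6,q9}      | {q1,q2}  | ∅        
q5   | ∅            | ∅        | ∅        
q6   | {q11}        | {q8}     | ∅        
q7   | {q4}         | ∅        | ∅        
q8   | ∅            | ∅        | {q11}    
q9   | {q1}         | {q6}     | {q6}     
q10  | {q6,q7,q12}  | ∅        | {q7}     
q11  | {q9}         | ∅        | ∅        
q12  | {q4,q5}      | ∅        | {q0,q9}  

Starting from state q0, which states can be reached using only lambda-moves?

{q0, q1, q2, q3, q6, q8, q9, q11}

Start with {q0}.
From q0 via lambda: add q2.
From q2 via lambda: add q6.
From q6 via lambda: add q11.
From q11 via lambda: add q9.
From q9 via lambda: add q1.
From q1 via lambda: add q3.
From q3 via lambda: add q8.
No new states can be added; the closed set is {q0, q1, q2, q3, q6, q8, q9, q11}.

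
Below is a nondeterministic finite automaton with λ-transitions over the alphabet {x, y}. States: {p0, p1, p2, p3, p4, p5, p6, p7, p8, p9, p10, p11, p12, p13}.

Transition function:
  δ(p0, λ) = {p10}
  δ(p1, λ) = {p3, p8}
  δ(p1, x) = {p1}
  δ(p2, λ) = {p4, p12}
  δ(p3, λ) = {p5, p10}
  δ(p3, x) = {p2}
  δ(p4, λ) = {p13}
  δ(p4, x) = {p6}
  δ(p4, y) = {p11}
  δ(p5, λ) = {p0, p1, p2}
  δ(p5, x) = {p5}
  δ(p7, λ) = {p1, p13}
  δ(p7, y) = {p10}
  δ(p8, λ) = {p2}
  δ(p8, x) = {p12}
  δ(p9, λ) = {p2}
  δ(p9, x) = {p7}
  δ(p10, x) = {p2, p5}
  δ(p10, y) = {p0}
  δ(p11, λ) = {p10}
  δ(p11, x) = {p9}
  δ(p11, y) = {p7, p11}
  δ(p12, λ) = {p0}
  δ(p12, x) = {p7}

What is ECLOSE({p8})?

Start with {p8}.
From p8 via λ: add p2.
From p2 via λ: add p4, p12.
From p4 via λ: add p13.
From p12 via λ: add p0.
From p0 via λ: add p10.
No new states can be added; the closed set is {p0, p2, p4, p8, p10, p12, p13}.

{p0, p2, p4, p8, p10, p12, p13}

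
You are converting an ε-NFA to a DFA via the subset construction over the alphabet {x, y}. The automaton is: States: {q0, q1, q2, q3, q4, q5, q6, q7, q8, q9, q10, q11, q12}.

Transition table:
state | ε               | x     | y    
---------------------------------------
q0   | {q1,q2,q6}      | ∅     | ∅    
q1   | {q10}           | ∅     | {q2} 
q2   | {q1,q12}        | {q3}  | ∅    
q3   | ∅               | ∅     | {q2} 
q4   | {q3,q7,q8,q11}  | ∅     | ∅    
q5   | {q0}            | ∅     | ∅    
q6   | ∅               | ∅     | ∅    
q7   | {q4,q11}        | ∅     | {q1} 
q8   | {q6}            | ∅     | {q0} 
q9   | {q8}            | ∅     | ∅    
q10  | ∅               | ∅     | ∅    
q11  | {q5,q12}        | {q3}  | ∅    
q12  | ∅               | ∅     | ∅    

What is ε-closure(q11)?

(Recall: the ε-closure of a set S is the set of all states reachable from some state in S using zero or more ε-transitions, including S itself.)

{q0, q1, q2, q5, q6, q10, q11, q12}

Start with {q11}.
From q11 via ε: add q5, q12.
From q5 via ε: add q0.
From q0 via ε: add q1, q2, q6.
From q1 via ε: add q10.
No new states can be added; the closed set is {q0, q1, q2, q5, q6, q10, q11, q12}.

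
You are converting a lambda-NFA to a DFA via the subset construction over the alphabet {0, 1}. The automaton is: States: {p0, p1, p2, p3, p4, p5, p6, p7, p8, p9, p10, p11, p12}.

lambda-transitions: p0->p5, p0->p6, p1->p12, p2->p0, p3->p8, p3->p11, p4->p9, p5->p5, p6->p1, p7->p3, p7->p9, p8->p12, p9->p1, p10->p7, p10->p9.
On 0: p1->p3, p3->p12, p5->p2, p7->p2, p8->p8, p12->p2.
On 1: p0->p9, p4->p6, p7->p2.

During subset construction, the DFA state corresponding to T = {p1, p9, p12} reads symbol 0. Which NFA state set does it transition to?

{p0, p1, p2, p3, p5, p6, p8, p11, p12}

p1 on 0 → {p3}.
p12 on 0 → {p2}.
No 0-transition from p9.
Union after reading 0: {p2, p3}.
Now take the lambda-closure:
From p2 via lambda: add p0.
From p3 via lambda: add p8, p11.
From p0 via lambda: add p5, p6.
From p8 via lambda: add p12.
From p6 via lambda: add p1.
No new states can be added; the closed set is {p0, p1, p2, p3, p5, p6, p8, p11, p12}.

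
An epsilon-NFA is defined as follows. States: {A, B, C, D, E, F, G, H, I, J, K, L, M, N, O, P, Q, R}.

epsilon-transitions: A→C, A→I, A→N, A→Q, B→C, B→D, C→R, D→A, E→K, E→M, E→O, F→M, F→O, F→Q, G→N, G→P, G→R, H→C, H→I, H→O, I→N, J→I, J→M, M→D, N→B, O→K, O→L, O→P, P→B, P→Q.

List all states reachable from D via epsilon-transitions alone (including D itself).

Start with {D}.
From D via epsilon: add A.
From A via epsilon: add C, I, N, Q.
From C via epsilon: add R.
From N via epsilon: add B.
No new states can be added; the closed set is {A, B, C, D, I, N, Q, R}.

{A, B, C, D, I, N, Q, R}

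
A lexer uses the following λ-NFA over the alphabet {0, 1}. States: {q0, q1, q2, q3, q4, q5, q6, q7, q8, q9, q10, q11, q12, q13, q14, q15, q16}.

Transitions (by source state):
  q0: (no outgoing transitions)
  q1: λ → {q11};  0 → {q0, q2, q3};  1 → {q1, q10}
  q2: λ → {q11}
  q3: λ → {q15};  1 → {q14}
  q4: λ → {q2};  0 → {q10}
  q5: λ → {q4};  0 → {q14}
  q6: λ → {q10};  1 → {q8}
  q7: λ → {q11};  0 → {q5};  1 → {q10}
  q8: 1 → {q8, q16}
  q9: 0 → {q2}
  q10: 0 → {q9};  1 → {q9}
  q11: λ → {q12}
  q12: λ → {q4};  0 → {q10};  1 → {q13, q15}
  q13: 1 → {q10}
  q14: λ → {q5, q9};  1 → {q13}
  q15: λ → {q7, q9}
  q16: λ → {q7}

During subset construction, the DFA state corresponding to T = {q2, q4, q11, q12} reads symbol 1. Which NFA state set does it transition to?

q12 on 1 → {q13, q15}.
No 1-transition from q2, q4, q11.
Union after reading 1: {q13, q15}.
Now take the λ-closure:
From q15 via λ: add q7, q9.
From q7 via λ: add q11.
From q11 via λ: add q12.
From q12 via λ: add q4.
From q4 via λ: add q2.
No new states can be added; the closed set is {q2, q4, q7, q9, q11, q12, q13, q15}.

{q2, q4, q7, q9, q11, q12, q13, q15}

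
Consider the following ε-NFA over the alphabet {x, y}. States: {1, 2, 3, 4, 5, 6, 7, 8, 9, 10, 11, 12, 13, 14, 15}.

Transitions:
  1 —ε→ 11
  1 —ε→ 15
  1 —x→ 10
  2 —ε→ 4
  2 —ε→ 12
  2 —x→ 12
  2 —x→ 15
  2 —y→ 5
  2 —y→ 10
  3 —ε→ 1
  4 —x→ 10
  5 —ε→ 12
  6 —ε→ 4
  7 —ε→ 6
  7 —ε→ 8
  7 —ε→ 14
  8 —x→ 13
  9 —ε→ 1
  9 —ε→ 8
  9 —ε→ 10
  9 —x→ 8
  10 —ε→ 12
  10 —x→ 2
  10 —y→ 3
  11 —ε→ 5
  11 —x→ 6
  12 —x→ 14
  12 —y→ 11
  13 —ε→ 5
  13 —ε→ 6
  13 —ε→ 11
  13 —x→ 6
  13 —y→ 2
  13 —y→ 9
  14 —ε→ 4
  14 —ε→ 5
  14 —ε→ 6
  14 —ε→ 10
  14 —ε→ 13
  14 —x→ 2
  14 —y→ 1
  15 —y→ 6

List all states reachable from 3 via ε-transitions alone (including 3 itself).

Start with {3}.
From 3 via ε: add 1.
From 1 via ε: add 11, 15.
From 11 via ε: add 5.
From 5 via ε: add 12.
No new states can be added; the closed set is {1, 3, 5, 11, 12, 15}.

{1, 3, 5, 11, 12, 15}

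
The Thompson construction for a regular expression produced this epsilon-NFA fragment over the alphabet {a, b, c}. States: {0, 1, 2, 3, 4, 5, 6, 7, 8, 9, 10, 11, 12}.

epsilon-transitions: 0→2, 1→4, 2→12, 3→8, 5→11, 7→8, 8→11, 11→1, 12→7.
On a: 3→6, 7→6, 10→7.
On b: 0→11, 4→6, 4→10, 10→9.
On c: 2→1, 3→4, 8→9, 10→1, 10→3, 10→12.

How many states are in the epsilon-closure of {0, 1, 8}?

Start with {0, 1, 8}.
From 0 via epsilon: add 2.
From 1 via epsilon: add 4.
From 8 via epsilon: add 11.
From 2 via epsilon: add 12.
From 12 via epsilon: add 7.
epsilon-closure = {0, 1, 2, 4, 7, 8, 11, 12}, which has 8 states.

8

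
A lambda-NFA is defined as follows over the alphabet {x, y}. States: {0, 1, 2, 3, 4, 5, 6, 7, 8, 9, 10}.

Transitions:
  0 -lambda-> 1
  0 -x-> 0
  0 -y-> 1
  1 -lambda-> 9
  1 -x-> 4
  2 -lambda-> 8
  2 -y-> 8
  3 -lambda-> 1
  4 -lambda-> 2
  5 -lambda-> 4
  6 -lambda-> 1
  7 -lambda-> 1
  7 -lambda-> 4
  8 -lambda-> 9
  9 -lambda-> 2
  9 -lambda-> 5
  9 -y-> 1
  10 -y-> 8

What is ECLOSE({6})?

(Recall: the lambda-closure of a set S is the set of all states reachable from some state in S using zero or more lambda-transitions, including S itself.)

{1, 2, 4, 5, 6, 8, 9}

Start with {6}.
From 6 via lambda: add 1.
From 1 via lambda: add 9.
From 9 via lambda: add 2, 5.
From 2 via lambda: add 8.
From 5 via lambda: add 4.
No new states can be added; the closed set is {1, 2, 4, 5, 6, 8, 9}.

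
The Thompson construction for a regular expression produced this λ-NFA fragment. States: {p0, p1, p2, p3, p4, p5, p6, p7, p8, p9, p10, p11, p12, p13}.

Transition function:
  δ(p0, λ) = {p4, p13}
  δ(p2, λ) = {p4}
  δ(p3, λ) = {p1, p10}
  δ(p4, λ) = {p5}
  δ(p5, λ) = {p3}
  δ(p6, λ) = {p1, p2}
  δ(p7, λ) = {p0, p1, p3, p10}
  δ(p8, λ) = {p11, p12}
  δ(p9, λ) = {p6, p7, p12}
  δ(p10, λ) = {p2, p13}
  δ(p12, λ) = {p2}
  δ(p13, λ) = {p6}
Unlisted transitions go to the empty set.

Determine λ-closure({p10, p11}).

{p1, p2, p3, p4, p5, p6, p10, p11, p13}

Start with {p10, p11}.
From p10 via λ: add p2, p13.
From p2 via λ: add p4.
From p13 via λ: add p6.
From p4 via λ: add p5.
From p6 via λ: add p1.
From p5 via λ: add p3.
No new states can be added; the closed set is {p1, p2, p3, p4, p5, p6, p10, p11, p13}.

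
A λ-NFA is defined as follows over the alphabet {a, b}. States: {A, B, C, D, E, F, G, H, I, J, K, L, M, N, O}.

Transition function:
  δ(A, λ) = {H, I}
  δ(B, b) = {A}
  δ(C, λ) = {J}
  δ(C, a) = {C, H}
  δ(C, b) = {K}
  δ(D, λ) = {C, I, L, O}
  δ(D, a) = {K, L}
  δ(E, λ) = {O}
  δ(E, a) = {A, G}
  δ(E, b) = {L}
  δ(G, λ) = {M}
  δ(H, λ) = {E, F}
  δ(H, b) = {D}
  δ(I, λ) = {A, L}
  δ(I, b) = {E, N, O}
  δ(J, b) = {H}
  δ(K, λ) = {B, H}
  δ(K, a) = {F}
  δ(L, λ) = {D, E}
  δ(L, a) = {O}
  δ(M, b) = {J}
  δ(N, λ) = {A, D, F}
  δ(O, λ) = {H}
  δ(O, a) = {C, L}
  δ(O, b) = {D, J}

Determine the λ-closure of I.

{A, C, D, E, F, H, I, J, L, O}

Start with {I}.
From I via λ: add A, L.
From A via λ: add H.
From L via λ: add D, E.
From D via λ: add C, O.
From H via λ: add F.
From C via λ: add J.
No new states can be added; the closed set is {A, C, D, E, F, H, I, J, L, O}.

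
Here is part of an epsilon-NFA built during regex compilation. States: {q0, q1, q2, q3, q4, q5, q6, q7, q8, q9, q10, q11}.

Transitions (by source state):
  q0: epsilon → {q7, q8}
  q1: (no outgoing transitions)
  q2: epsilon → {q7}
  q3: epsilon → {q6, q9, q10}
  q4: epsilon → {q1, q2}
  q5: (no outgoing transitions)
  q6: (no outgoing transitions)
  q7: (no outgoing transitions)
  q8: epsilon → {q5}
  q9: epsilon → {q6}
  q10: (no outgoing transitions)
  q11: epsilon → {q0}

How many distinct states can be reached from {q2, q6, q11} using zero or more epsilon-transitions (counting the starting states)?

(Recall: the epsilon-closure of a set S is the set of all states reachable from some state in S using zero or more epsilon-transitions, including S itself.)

7

Start with {q2, q6, q11}.
From q2 via epsilon: add q7.
From q11 via epsilon: add q0.
From q0 via epsilon: add q8.
From q8 via epsilon: add q5.
epsilon-closure = {q0, q2, q5, q6, q7, q8, q11}, which has 7 states.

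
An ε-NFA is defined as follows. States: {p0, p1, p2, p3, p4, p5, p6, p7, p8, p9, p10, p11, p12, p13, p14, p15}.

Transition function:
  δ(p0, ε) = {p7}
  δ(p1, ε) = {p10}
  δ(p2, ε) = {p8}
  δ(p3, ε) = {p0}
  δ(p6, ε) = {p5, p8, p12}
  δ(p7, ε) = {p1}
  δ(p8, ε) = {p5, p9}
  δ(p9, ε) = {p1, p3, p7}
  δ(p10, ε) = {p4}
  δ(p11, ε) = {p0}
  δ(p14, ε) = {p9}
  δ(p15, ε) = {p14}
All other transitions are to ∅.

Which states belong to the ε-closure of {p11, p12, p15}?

Start with {p11, p12, p15}.
From p11 via ε: add p0.
From p15 via ε: add p14.
From p0 via ε: add p7.
From p14 via ε: add p9.
From p7 via ε: add p1.
From p9 via ε: add p3.
From p1 via ε: add p10.
From p10 via ε: add p4.
No new states can be added; the closed set is {p0, p1, p3, p4, p7, p9, p10, p11, p12, p14, p15}.

{p0, p1, p3, p4, p7, p9, p10, p11, p12, p14, p15}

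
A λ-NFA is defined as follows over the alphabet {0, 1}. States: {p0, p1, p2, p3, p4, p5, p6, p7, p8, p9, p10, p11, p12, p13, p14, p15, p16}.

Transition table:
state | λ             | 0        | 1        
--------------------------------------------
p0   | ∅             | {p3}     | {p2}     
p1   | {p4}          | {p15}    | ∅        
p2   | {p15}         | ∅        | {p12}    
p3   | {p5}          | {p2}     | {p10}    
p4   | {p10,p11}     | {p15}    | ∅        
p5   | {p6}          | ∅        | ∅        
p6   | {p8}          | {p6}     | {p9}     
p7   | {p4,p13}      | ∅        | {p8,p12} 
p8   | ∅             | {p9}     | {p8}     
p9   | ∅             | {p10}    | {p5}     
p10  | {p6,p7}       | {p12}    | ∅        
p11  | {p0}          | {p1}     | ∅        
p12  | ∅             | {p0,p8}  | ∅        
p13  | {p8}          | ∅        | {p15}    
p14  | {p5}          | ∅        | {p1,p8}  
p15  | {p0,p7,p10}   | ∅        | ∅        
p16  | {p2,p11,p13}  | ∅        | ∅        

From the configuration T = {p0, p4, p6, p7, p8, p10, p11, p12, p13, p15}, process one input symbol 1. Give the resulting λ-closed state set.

{p0, p2, p4, p6, p7, p8, p9, p10, p11, p12, p13, p15}

p0 on 1 → {p2}.
p6 on 1 → {p9}.
p7 on 1 → {p8, p12}.
p8 on 1 → {p8}.
p13 on 1 → {p15}.
No 1-transition from p4, p10, p11, p12, p15.
Union after reading 1: {p2, p8, p9, p12, p15}.
Now take the λ-closure:
From p15 via λ: add p0, p7, p10.
From p7 via λ: add p4, p13.
From p10 via λ: add p6.
From p4 via λ: add p11.
No new states can be added; the closed set is {p0, p2, p4, p6, p7, p8, p9, p10, p11, p12, p13, p15}.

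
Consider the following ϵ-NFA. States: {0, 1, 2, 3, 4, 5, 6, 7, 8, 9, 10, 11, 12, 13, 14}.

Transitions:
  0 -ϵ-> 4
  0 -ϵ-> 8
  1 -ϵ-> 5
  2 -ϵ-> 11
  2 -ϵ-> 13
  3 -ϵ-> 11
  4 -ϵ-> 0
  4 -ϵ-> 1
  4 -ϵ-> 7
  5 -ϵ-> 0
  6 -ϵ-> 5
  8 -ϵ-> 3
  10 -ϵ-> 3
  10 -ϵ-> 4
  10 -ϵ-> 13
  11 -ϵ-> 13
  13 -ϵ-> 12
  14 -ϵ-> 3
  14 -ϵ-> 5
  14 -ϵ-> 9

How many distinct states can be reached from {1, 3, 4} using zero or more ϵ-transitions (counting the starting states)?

10

Start with {1, 3, 4}.
From 1 via ϵ: add 5.
From 3 via ϵ: add 11.
From 4 via ϵ: add 0, 7.
From 0 via ϵ: add 8.
From 11 via ϵ: add 13.
From 13 via ϵ: add 12.
ϵ-closure = {0, 1, 3, 4, 5, 7, 8, 11, 12, 13}, which has 10 states.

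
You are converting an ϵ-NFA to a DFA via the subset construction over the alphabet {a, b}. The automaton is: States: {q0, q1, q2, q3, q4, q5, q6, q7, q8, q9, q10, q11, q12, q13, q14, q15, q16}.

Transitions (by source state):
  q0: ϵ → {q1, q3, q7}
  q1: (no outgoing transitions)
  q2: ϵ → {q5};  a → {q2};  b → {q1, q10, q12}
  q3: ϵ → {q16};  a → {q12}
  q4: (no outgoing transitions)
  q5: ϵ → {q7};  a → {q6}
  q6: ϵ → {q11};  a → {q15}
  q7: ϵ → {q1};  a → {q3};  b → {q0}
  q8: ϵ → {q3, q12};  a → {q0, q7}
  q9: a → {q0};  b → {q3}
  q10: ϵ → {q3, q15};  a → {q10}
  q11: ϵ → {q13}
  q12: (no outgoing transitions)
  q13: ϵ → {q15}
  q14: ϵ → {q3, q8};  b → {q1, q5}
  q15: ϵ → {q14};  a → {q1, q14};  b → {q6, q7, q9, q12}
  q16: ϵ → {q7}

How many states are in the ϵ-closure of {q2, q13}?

Start with {q2, q13}.
From q2 via ϵ: add q5.
From q13 via ϵ: add q15.
From q5 via ϵ: add q7.
From q15 via ϵ: add q14.
From q7 via ϵ: add q1.
From q14 via ϵ: add q3, q8.
From q3 via ϵ: add q16.
From q8 via ϵ: add q12.
ϵ-closure = {q1, q2, q3, q5, q7, q8, q12, q13, q14, q15, q16}, which has 11 states.

11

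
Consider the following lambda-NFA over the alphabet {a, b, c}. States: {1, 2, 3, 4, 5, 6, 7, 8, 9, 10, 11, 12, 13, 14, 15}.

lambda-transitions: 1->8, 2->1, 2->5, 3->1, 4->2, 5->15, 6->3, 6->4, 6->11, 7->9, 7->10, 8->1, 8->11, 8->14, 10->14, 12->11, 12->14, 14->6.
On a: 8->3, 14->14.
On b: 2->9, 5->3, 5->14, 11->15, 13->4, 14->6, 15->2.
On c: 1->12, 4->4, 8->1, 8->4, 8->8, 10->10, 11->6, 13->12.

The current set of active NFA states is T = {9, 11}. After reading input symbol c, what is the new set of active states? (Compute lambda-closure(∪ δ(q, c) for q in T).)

{1, 2, 3, 4, 5, 6, 8, 11, 14, 15}

11 on c → {6}.
No c-transition from 9.
Union after reading c: {6}.
Now take the lambda-closure:
From 6 via lambda: add 3, 4, 11.
From 3 via lambda: add 1.
From 4 via lambda: add 2.
From 1 via lambda: add 8.
From 2 via lambda: add 5.
From 5 via lambda: add 15.
From 8 via lambda: add 14.
No new states can be added; the closed set is {1, 2, 3, 4, 5, 6, 8, 11, 14, 15}.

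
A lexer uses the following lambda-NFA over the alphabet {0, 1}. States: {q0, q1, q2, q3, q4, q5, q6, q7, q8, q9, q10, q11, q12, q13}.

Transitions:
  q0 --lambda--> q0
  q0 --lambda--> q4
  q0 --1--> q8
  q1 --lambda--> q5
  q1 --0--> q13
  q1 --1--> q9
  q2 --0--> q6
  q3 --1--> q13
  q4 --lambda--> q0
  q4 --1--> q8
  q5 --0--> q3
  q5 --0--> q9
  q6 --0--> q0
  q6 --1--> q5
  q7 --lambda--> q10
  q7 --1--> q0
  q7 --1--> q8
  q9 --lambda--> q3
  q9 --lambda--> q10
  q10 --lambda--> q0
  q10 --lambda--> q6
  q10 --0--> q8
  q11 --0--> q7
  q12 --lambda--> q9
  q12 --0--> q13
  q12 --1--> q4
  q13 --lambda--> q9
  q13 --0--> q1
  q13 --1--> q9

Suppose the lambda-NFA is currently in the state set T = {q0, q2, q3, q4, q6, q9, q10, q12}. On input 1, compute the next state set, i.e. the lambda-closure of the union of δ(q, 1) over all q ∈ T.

{q0, q3, q4, q5, q6, q8, q9, q10, q13}

q0 on 1 → {q8}.
q3 on 1 → {q13}.
q4 on 1 → {q8}.
q6 on 1 → {q5}.
q12 on 1 → {q4}.
No 1-transition from q2, q9, q10.
Union after reading 1: {q4, q5, q8, q13}.
Now take the lambda-closure:
From q4 via lambda: add q0.
From q13 via lambda: add q9.
From q9 via lambda: add q3, q10.
From q10 via lambda: add q6.
No new states can be added; the closed set is {q0, q3, q4, q5, q6, q8, q9, q10, q13}.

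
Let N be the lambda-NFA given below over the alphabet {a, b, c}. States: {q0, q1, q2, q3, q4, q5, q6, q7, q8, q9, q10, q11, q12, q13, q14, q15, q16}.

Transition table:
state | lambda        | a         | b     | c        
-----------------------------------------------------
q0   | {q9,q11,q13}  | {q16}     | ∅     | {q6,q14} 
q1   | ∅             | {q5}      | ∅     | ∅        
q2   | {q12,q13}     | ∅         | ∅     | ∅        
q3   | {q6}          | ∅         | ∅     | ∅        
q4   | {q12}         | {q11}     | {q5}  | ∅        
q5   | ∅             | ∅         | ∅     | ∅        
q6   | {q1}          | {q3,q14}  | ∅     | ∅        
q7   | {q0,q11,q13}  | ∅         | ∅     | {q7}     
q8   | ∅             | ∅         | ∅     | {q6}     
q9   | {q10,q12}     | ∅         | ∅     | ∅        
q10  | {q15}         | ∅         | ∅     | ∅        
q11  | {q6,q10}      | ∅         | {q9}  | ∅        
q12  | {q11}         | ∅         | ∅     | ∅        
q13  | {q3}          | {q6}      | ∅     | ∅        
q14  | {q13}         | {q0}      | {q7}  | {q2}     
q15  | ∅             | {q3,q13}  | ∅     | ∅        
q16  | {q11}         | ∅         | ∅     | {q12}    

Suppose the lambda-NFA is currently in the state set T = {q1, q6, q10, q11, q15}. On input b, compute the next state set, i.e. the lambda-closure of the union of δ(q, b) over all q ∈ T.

{q1, q6, q9, q10, q11, q12, q15}

q11 on b → {q9}.
No b-transition from q1, q6, q10, q15.
Union after reading b: {q9}.
Now take the lambda-closure:
From q9 via lambda: add q10, q12.
From q10 via lambda: add q15.
From q12 via lambda: add q11.
From q11 via lambda: add q6.
From q6 via lambda: add q1.
No new states can be added; the closed set is {q1, q6, q9, q10, q11, q12, q15}.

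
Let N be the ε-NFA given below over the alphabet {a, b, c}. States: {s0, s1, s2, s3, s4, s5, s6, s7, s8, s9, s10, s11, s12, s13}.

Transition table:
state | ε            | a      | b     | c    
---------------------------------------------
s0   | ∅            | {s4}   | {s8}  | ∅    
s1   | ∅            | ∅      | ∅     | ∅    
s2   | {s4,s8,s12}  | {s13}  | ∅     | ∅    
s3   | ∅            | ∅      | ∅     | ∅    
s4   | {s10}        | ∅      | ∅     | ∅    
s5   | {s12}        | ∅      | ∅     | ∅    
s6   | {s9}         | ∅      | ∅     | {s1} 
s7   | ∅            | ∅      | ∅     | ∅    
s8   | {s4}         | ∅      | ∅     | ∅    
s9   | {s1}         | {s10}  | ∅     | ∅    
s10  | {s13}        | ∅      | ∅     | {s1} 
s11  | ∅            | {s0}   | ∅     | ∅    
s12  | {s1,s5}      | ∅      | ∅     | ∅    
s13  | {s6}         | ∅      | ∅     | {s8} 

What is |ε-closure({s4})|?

Start with {s4}.
From s4 via ε: add s10.
From s10 via ε: add s13.
From s13 via ε: add s6.
From s6 via ε: add s9.
From s9 via ε: add s1.
ε-closure = {s1, s4, s6, s9, s10, s13}, which has 6 states.

6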